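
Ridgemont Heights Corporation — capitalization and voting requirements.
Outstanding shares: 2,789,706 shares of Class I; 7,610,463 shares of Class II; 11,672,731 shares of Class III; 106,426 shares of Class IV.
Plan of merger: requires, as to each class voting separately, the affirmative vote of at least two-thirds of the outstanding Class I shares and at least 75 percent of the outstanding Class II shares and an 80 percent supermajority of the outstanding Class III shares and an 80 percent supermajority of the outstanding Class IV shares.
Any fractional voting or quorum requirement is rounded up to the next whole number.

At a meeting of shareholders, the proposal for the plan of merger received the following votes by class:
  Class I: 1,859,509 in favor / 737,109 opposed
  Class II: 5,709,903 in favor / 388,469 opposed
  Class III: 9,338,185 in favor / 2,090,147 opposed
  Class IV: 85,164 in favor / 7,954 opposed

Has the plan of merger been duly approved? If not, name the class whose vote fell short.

Not approved — the Class I shares did not give the required vote.

Class I: 2/3 of 2789706 = 1859804; 1,859,804 required, 1,859,509 in favor — not approved.
Class II: 3/4 of 7610463 = 5707847.25, rounded up to 5707848; 5,707,848 required, 5,709,903 in favor — approved.
Class III: 4/5 of 11672731 = 9338184.80, rounded up to 9338185; 9,338,185 required, 9,338,185 in favor — approved.
Class IV: 4/5 of 106426 = 85140.80, rounded up to 85141; 85,141 required, 85,164 in favor — approved.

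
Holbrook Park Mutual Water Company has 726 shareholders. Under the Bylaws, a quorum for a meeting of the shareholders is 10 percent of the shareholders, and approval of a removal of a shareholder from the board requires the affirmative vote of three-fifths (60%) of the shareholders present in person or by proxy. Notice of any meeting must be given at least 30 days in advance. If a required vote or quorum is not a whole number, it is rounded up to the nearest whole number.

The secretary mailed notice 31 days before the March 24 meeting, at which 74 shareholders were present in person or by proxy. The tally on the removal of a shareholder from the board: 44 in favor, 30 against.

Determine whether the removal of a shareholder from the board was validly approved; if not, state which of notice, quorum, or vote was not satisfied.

Invalid — vote requirement not satisfied.

Notice: 31 days given; 30 required. Satisfied.
Quorum: 10% of 726 = 72.60, rounded up to 73; 74 present. Satisfied.
Vote: requires three-fifths of those present (74); 3/5 of 74 = 44.40, rounded up to 45, so 45 needed; 44 in favor. Not satisfied.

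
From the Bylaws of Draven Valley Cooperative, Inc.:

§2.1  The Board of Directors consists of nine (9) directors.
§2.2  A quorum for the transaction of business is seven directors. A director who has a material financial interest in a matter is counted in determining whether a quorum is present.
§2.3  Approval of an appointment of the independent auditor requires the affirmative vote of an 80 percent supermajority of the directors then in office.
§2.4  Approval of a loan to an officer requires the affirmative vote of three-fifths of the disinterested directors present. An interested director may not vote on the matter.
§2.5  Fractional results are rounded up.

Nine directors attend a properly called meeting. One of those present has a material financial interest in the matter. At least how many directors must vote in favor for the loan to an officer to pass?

5

The loan to an officer requires three-fifths of the disinterested directors present (9 − 1 = 8).
3/5 of 8 = 4.80, rounded up to 5.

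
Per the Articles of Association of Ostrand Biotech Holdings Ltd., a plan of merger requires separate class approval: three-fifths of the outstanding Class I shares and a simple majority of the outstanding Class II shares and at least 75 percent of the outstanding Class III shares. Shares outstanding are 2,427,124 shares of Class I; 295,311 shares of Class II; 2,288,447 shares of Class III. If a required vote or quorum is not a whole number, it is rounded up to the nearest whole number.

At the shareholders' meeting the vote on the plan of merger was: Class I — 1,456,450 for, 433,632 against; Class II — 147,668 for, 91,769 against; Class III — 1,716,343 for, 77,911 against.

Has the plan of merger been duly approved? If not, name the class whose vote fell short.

Class I: 3/5 of 2427124 = 1456274.40, rounded up to 1456275; 1,456,275 required, 1,456,450 in favor — approved.
Class II: a majority of 295311 is 147656; 147,656 required, 147,668 in favor — approved.
Class III: 3/4 of 2288447 = 1716335.25, rounded up to 1716336; 1,716,336 required, 1,716,343 in favor — approved.

Approved — every class gave the required vote.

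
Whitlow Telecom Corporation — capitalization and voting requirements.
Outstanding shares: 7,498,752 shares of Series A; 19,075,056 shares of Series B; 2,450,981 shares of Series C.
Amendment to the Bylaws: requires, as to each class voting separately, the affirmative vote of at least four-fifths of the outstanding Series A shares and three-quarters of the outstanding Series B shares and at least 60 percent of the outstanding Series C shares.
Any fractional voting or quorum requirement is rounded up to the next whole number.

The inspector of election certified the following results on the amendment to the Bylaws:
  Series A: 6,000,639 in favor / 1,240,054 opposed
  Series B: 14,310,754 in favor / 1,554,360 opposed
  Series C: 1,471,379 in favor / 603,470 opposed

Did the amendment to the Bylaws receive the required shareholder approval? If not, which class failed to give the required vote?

Series A: 4/5 of 7498752 = 5999001.60, rounded up to 5999002; 5,999,002 required, 6,000,639 in favor — approved.
Series B: 3/4 of 19075056 = 14306292; 14,306,292 required, 14,310,754 in favor — approved.
Series C: 3/5 of 2450981 = 1470588.60, rounded up to 1470589; 1,470,589 required, 1,471,379 in favor — approved.

Approved — every class gave the required vote.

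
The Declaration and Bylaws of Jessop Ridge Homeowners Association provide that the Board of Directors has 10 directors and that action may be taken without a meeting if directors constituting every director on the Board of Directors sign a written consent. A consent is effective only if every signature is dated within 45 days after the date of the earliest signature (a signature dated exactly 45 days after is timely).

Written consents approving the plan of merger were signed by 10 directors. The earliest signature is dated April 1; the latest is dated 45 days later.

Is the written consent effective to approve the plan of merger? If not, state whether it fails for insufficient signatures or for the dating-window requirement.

Effective — both the signature and dating-window requirements are satisfied.

Signatures required: all of 10 — unanimous means all 10, so 10 needed; 10 signed. Sufficient.
Dating window: the latest signature is 45 days after the earliest; the limit is 45 days. Within the window.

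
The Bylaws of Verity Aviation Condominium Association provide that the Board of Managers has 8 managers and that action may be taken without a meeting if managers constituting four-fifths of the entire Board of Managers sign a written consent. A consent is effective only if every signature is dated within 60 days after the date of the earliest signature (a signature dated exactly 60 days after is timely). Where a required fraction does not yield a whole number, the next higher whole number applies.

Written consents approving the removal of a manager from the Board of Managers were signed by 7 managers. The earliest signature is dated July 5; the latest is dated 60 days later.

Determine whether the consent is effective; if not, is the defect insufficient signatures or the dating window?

Effective — both the signature and dating-window requirements are satisfied.

Signatures required: four-fifths of 8 — 4/5 of 8 = 6.40, rounded up to 7, so 7 needed; 7 signed. Sufficient.
Dating window: the latest signature is 60 days after the earliest; the limit is 60 days. Within the window.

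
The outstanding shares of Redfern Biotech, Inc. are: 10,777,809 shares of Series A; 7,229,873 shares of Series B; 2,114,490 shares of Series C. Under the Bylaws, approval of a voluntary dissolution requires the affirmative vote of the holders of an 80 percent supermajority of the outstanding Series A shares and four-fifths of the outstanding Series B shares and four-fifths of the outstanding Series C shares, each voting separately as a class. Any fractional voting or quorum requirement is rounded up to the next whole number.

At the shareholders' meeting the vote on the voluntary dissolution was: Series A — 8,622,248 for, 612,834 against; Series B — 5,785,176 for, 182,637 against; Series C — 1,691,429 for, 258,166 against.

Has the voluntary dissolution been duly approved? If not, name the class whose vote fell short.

Series A: 4/5 of 10777809 = 8622247.20, rounded up to 8622248; 8,622,248 required, 8,622,248 in favor — approved.
Series B: 4/5 of 7229873 = 5783898.40, rounded up to 5783899; 5,783,899 required, 5,785,176 in favor — approved.
Series C: 4/5 of 2114490 = 1691592; 1,691,592 required, 1,691,429 in favor — not approved.

Not approved — the Series C shares did not give the required vote.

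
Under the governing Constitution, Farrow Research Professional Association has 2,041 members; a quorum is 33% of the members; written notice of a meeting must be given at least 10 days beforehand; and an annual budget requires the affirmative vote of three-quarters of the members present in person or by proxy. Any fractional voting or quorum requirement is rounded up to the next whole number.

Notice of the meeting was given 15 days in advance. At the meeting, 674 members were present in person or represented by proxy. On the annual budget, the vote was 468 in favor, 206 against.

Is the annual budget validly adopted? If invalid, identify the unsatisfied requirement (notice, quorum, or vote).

Invalid — vote requirement not satisfied.

Notice: 15 days given; 10 required. Satisfied.
Quorum: 33% of 2,041 = 673.53, rounded up to 674; 674 present. Satisfied.
Vote: requires three-fourths of those present (674); 3/4 of 674 = 505.50, rounded up to 506, so 506 needed; 468 in favor. Not satisfied.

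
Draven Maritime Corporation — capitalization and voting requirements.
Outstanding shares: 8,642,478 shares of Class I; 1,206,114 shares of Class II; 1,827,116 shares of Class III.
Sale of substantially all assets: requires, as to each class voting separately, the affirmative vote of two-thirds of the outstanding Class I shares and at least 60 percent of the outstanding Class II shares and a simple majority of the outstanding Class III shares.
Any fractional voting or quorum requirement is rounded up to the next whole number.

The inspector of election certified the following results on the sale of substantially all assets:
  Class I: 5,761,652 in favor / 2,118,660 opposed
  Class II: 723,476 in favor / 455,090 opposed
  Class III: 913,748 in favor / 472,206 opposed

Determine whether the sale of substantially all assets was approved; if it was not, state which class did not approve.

Not approved — the Class II shares did not give the required vote.

Class I: 2/3 of 8642478 = 5761652; 5,761,652 required, 5,761,652 in favor — approved.
Class II: 3/5 of 1206114 = 723668.40, rounded up to 723669; 723,669 required, 723,476 in favor — not approved.
Class III: a majority of 1827116 is 913559; 913,559 required, 913,748 in favor — approved.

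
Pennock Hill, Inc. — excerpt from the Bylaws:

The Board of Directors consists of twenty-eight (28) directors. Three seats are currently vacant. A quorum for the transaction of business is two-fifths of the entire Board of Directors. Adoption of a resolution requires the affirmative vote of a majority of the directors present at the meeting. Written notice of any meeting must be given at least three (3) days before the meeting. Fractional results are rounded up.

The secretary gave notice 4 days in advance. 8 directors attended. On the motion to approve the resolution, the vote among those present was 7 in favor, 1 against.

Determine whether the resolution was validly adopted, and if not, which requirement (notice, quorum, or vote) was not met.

Notice: 4 days given; 3 required (4 ≥ 3). Satisfied.
Quorum: 8 present; quorum is 12. Not satisfied.
Vote: the resolution requires a majority of the directors present (8). A majority of 8 is 5, so 5 affirmative votes are needed; 7 voted in favor. Satisfied. (Moot — without a quorum no business can be validly transacted.)

Invalid — quorum requirement not satisfied.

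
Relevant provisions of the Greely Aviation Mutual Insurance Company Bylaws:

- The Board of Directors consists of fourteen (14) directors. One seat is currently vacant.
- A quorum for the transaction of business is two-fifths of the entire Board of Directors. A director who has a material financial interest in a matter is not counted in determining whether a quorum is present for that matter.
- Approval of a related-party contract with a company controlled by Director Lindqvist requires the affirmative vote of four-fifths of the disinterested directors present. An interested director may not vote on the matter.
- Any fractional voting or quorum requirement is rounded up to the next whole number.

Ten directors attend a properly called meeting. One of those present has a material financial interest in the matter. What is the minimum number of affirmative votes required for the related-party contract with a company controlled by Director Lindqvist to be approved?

The related-party contract with a company controlled by Director Lindqvist requires four-fifths of the disinterested directors present (10 − 1 = 9).
4/5 of 9 = 7.20, rounded up to 8.

8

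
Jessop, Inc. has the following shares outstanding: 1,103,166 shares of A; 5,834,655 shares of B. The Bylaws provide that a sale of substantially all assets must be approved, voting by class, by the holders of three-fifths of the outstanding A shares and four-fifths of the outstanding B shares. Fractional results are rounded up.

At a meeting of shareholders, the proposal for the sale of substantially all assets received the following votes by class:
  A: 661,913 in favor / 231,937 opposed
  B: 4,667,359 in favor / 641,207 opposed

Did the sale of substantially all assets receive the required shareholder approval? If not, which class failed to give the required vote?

Not approved — the B shares did not give the required vote.

A: 3/5 of 1103166 = 661899.60, rounded up to 661900; 661,900 required, 661,913 in favor — approved.
B: 4/5 of 5834655 = 4667724; 4,667,724 required, 4,667,359 in favor — not approved.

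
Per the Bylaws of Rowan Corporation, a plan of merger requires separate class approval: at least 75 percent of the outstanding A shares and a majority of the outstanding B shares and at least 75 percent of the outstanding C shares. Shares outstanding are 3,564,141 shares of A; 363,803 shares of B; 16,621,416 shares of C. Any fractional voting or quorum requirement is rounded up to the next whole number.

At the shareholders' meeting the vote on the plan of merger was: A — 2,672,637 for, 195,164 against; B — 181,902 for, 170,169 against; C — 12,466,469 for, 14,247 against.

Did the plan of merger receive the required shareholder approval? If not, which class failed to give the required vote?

A: 3/4 of 3564141 = 2673105.75, rounded up to 2673106; 2,673,106 required, 2,672,637 in favor — not approved.
B: a majority of 363803 is 181902; 181,902 required, 181,902 in favor — approved.
C: 3/4 of 16621416 = 12466062; 12,466,062 required, 12,466,469 in favor — approved.

Not approved — the A shares did not give the required vote.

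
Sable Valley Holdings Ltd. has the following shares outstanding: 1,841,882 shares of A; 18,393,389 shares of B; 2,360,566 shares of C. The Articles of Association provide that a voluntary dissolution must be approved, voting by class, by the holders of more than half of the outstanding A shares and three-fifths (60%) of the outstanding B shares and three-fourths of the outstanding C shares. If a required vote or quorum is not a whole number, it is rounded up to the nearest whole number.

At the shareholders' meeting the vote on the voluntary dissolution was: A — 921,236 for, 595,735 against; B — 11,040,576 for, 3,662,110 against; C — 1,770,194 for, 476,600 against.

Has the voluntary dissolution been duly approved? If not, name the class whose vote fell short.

A: a majority of 1841882 is 920942; 920,942 required, 921,236 in favor — approved.
B: 3/5 of 18393389 = 11036033.40, rounded up to 11036034; 11,036,034 required, 11,040,576 in favor — approved.
C: 3/4 of 2360566 = 1770424.50, rounded up to 1770425; 1,770,425 required, 1,770,194 in favor — not approved.

Not approved — the C shares did not give the required vote.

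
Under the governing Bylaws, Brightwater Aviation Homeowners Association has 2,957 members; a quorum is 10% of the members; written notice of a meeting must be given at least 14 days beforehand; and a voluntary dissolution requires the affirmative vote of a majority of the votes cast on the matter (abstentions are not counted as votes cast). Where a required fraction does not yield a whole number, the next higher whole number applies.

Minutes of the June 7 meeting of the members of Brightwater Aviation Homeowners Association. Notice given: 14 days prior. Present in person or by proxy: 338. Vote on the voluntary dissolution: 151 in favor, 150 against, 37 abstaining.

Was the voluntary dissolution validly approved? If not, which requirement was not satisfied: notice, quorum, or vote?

Notice: 14 days given; 14 required. Satisfied.
Quorum: 10% of 2,957 = 295.70, rounded up to 296; 338 present. Satisfied.
Vote: requires a majority of the votes cast (338 − 37 abstaining = 301); a majority of 301 is 151, so 151 needed; 151 in favor. Satisfied.

Valid — all requirements satisfied.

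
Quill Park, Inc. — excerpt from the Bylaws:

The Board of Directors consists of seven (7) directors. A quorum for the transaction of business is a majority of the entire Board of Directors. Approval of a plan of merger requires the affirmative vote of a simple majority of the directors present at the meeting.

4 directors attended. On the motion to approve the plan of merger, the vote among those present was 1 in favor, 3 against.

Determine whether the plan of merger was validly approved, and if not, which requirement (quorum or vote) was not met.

Quorum: 4 present; quorum is 4. Satisfied.
Vote: the plan of merger requires a majority of the directors present (4). A majority of 4 is 3, so 3 affirmative votes are needed; 1 voted in favor. Not satisfied.

Invalid — vote requirement not satisfied.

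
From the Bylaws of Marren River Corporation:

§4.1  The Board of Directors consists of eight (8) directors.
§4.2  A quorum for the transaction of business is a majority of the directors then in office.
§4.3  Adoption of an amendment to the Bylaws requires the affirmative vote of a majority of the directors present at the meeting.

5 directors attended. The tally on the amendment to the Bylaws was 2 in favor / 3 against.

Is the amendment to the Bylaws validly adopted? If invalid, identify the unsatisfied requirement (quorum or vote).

Quorum: 5 present; quorum is 5. Satisfied.
Vote: the amendment to the Bylaws requires a majority of the directors present (5). A majority of 5 is 3, so 3 affirmative votes are needed; 2 voted in favor. Not satisfied.

Invalid — vote requirement not satisfied.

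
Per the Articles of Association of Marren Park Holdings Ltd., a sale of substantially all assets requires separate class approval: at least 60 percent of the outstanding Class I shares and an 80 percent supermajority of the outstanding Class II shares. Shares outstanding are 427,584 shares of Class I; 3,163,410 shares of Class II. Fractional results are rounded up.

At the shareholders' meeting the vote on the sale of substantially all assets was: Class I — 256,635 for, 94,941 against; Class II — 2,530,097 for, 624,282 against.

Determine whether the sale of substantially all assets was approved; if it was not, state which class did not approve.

Not approved — the Class II shares did not give the required vote.

Class I: 3/5 of 427584 = 256550.40, rounded up to 256551; 256,551 required, 256,635 in favor — approved.
Class II: 4/5 of 3163410 = 2530728; 2,530,728 required, 2,530,097 in favor — not approved.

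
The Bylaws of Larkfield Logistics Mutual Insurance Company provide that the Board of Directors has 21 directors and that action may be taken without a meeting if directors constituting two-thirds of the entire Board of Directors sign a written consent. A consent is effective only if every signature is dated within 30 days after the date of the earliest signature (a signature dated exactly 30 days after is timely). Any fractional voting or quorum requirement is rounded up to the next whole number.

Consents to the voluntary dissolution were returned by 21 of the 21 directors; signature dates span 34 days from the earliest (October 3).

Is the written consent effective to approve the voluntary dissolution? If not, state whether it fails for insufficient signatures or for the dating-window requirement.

Not effective — dating-window requirement not satisfied.

Signatures required: two-thirds of 21 — 2/3 of 21 = 14, so 14 needed; 21 signed. Sufficient.
Dating window: the latest signature is 34 days after the earliest; the limit is 30 days. Outside the window.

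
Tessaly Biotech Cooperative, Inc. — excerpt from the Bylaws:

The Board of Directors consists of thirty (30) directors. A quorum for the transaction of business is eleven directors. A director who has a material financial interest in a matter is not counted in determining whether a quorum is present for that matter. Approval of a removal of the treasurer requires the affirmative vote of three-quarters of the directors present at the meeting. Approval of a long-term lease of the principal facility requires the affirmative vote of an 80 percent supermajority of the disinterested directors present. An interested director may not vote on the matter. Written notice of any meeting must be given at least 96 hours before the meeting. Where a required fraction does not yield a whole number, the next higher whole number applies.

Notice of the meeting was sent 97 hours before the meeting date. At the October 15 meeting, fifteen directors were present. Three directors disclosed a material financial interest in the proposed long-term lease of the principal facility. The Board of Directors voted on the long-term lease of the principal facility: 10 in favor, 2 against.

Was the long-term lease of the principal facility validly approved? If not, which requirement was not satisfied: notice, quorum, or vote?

Valid — all requirements satisfied.

Notice: 97 hours given; 96 required (97 ≥ 96). Satisfied.
Quorum: 15 present, but the 3 interested directors do not count, leaving 12. Quorum is 11. Satisfied.
Vote: the long-term lease of the principal facility requires four-fifths of the disinterested directors present (15 − 3 = 12). 4/5 of 12 = 9.60, rounded up to 10, so 10 affirmative votes are needed; 10 voted in favor. Satisfied.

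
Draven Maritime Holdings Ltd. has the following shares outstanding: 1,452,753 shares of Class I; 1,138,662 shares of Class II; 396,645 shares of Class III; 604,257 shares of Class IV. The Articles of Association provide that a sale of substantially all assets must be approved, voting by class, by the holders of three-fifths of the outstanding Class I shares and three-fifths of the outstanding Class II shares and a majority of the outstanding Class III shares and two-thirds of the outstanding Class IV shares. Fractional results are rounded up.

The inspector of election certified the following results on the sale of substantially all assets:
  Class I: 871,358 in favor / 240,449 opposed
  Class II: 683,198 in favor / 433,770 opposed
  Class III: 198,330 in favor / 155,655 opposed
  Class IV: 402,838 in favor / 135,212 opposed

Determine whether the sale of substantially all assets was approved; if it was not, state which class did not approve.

Class I: 3/5 of 1452753 = 871651.80, rounded up to 871652; 871,652 required, 871,358 in favor — not approved.
Class II: 3/5 of 1138662 = 683197.20, rounded up to 683198; 683,198 required, 683,198 in favor — approved.
Class III: a majority of 396645 is 198323; 198,323 required, 198,330 in favor — approved.
Class IV: 2/3 of 604257 = 402838; 402,838 required, 402,838 in favor — approved.

Not approved — the Class I shares did not give the required vote.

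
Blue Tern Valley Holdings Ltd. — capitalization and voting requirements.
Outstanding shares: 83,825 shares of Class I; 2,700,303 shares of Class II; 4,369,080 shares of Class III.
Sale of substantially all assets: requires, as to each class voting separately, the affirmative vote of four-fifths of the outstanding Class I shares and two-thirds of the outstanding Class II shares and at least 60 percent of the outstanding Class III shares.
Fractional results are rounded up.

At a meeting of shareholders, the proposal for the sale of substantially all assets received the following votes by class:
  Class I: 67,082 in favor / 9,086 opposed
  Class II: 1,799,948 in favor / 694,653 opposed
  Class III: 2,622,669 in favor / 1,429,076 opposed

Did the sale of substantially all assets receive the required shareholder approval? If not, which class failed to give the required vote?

Class I: 4/5 of 83825 = 67060; 67,060 required, 67,082 in favor — approved.
Class II: 2/3 of 2700303 = 1800202; 1,800,202 required, 1,799,948 in favor — not approved.
Class III: 3/5 of 4369080 = 2621448; 2,621,448 required, 2,622,669 in favor — approved.

Not approved — the Class II shares did not give the required vote.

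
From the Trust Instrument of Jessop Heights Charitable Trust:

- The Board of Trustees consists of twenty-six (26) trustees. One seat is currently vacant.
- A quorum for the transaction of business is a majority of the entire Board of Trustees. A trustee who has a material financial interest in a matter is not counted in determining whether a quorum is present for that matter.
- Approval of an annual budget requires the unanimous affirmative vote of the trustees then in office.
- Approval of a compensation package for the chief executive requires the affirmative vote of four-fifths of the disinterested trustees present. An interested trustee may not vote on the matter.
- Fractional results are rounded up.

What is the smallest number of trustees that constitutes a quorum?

A majority of 26 is 14.

14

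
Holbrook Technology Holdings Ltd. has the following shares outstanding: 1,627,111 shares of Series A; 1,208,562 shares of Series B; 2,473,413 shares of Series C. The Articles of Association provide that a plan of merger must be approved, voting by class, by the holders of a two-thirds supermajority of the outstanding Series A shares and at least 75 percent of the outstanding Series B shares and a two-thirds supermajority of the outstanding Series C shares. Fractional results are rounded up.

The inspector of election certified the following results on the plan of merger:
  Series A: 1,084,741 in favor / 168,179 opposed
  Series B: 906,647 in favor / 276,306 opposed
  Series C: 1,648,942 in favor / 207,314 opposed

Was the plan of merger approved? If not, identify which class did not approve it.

Series A: 2/3 of 1627111 = 1084740.67, rounded up to 1084741; 1,084,741 required, 1,084,741 in favor — approved.
Series B: 3/4 of 1208562 = 906421.50, rounded up to 906422; 906,422 required, 906,647 in favor — approved.
Series C: 2/3 of 2473413 = 1648942; 1,648,942 required, 1,648,942 in favor — approved.

Approved — every class gave the required vote.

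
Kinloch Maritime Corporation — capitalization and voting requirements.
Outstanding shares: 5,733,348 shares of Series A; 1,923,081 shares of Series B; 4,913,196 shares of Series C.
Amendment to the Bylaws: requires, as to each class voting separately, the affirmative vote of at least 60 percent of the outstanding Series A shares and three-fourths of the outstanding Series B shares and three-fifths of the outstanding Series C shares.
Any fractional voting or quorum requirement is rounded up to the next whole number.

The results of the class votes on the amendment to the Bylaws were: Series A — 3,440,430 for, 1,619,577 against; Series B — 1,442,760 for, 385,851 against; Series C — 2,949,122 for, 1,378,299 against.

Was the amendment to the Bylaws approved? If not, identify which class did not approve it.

Series A: 3/5 of 5733348 = 3440008.80, rounded up to 3440009; 3,440,009 required, 3,440,430 in favor — approved.
Series B: 3/4 of 1923081 = 1442310.75, rounded up to 1442311; 1,442,311 required, 1,442,760 in favor — approved.
Series C: 3/5 of 4913196 = 2947917.60, rounded up to 2947918; 2,947,918 required, 2,949,122 in favor — approved.

Approved — every class gave the required vote.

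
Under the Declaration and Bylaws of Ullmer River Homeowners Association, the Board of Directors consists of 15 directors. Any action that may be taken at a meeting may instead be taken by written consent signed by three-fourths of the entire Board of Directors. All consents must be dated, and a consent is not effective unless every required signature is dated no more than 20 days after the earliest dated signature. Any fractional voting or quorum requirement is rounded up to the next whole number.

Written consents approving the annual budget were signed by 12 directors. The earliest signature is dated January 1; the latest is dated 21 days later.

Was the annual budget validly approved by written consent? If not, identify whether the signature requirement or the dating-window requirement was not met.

Signatures required: three-fourths of 15 — 3/4 of 15 = 11.25, rounded up to 12, so 12 needed; 12 signed. Sufficient.
Dating window: the latest signature is 21 days after the earliest; the limit is 20 days. Outside the window.

Not effective — dating-window requirement not satisfied.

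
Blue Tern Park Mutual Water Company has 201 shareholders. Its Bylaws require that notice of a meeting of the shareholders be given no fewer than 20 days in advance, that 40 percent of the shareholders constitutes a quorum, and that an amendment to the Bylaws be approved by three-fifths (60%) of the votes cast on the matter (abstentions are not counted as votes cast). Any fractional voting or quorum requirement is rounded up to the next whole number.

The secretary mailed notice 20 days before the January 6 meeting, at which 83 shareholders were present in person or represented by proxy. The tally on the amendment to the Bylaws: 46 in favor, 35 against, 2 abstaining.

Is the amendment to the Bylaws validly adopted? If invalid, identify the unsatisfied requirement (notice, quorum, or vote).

Notice: 20 days given; 20 required. Satisfied.
Quorum: 40% of 201 = 80.40, rounded up to 81; 83 present. Satisfied.
Vote: requires three-fifths of the votes cast (83 − 2 abstaining = 81); 3/5 of 81 = 48.60, rounded up to 49, so 49 needed; 46 in favor. Not satisfied.

Invalid — vote requirement not satisfied.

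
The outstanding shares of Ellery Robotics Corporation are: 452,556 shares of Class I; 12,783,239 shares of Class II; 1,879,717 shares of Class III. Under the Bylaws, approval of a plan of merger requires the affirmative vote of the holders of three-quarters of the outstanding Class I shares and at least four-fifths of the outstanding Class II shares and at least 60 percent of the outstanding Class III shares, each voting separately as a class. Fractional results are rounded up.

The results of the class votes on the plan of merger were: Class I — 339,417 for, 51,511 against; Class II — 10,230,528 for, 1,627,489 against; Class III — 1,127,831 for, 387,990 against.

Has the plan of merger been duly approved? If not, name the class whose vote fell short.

Approved — every class gave the required vote.

Class I: 3/4 of 452556 = 339417; 339,417 required, 339,417 in favor — approved.
Class II: 4/5 of 12783239 = 10226591.20, rounded up to 10226592; 10,226,592 required, 10,230,528 in favor — approved.
Class III: 3/5 of 1879717 = 1127830.20, rounded up to 1127831; 1,127,831 required, 1,127,831 in favor — approved.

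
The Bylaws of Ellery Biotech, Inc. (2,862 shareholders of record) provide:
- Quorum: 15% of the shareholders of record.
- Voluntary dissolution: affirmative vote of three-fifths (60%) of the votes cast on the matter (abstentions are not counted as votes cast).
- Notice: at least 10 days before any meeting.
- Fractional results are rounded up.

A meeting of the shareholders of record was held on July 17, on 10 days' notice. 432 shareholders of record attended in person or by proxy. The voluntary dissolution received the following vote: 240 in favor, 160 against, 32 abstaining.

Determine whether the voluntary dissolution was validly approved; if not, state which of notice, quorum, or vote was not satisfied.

Valid — all requirements satisfied.

Notice: 10 days given; 10 required. Satisfied.
Quorum: 15% of 2,862 = 429.30, rounded up to 430; 432 present. Satisfied.
Vote: requires three-fifths of the votes cast (432 − 32 abstaining = 400); 3/5 of 400 = 240, so 240 needed; 240 in favor. Satisfied.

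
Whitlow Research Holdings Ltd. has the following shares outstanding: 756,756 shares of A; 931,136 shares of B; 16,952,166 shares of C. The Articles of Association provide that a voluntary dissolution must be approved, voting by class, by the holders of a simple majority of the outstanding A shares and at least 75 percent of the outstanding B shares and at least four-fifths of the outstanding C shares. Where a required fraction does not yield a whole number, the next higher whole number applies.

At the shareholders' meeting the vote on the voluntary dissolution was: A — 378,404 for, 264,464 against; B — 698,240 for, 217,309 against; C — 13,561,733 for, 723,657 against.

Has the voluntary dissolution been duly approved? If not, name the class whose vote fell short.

Not approved — the B shares did not give the required vote.

A: a majority of 756756 is 378379; 378,379 required, 378,404 in favor — approved.
B: 3/4 of 931136 = 698352; 698,352 required, 698,240 in favor — not approved.
C: 4/5 of 16952166 = 13561732.80, rounded up to 13561733; 13,561,733 required, 13,561,733 in favor — approved.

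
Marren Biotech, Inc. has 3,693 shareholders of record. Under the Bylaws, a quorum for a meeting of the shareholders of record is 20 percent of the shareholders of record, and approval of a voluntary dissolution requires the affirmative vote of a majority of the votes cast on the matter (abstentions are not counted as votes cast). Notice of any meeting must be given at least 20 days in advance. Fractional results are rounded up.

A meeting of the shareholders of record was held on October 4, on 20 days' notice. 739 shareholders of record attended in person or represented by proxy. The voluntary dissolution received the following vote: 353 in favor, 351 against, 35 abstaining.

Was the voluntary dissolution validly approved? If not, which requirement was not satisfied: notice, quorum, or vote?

Valid — all requirements satisfied.

Notice: 20 days given; 20 required. Satisfied.
Quorum: 20% of 3,693 = 738.60, rounded up to 739; 739 present. Satisfied.
Vote: requires a majority of the votes cast (739 − 35 abstaining = 704); a majority of 704 is 353, so 353 needed; 353 in favor. Satisfied.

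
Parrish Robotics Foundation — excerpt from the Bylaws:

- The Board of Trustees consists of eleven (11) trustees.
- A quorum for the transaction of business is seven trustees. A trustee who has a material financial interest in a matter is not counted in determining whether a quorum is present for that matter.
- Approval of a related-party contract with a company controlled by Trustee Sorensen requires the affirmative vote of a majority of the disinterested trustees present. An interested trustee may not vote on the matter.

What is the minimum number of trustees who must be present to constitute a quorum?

7

The quorum is fixed at 7.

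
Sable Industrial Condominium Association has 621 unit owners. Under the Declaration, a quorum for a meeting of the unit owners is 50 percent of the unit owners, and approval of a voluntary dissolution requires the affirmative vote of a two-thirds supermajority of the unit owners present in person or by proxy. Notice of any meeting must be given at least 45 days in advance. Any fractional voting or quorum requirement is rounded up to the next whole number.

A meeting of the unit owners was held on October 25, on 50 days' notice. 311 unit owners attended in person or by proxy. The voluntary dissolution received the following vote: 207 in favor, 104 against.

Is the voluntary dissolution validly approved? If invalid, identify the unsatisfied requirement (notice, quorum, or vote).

Notice: 50 days given; 45 required. Satisfied.
Quorum: 50% of 621 = 310.50, rounded up to 311; 311 present. Satisfied.
Vote: requires two-thirds of those present (311); 2/3 of 311 = 207.33, rounded up to 208, so 208 needed; 207 in favor. Not satisfied.

Invalid — vote requirement not satisfied.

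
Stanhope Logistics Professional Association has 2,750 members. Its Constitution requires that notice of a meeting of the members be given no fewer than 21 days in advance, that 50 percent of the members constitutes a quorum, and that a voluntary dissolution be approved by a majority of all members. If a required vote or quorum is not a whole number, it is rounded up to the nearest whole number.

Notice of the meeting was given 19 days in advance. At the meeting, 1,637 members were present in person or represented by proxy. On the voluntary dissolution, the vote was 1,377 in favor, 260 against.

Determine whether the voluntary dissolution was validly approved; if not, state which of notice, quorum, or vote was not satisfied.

Notice: 19 days given; 21 required. Not satisfied.
Quorum: 50% of 2,750 = 1,375; 1,637 present. Satisfied.
Vote: requires a majority of all members (2,750); a majority of 2750 is 1376, so 1,376 needed; 1,377 in favor. Satisfied.

Invalid — notice requirement not satisfied.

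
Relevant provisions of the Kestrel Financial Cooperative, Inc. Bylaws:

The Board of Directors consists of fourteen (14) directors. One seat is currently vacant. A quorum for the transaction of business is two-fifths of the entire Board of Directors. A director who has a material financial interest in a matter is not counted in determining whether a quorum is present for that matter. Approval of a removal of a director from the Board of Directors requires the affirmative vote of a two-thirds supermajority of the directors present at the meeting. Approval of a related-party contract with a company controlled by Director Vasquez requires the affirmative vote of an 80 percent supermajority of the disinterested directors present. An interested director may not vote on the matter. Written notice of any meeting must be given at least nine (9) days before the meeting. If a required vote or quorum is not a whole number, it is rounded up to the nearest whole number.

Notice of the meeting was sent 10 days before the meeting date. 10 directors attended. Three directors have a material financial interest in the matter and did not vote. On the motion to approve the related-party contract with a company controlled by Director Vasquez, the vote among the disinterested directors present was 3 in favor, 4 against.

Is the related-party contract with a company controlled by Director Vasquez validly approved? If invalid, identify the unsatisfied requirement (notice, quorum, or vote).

Invalid — vote requirement not satisfied.

Notice: 10 days given; 9 required (10 ≥ 9). Satisfied.
Quorum: 10 present, but the 3 interested directors do not count, leaving 7. Quorum is 6. Satisfied.
Vote: the related-party contract with a company controlled by Director Vasquez requires four-fifths of the disinterested directors present (10 − 3 = 7). 4/5 of 7 = 5.60, rounded up to 6, so 6 affirmative votes are needed; 3 voted in favor. Not satisfied.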